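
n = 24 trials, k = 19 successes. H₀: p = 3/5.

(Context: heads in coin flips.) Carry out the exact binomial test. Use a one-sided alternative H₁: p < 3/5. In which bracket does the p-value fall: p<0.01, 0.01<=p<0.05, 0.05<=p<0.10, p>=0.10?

Exact binomial: n=24, k=19, p₀=3/5=0.6000
P(X≤19) from Σ C(n,i)·p₀^i·(1−p₀)^(n−i)
p-value (one-sided, H₁ less) = 0.98655
→ bracket: p>=0.10

p-value bracket: p>=0.10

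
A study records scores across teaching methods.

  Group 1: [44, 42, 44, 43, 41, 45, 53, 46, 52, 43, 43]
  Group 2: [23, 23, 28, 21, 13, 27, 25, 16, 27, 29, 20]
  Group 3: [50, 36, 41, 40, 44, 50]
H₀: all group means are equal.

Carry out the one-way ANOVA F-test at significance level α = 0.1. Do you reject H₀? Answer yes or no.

reject H₀: yes

Group means [45.09, 22.91, 43.50], grand mean 36.036
SSB = Σnᵢ(x̄ᵢ−x̄)² = 3131.646; SSW = ΣΣ(x−x̄ᵢ)² = 571.318
MSB = 3131.646/2 = 1565.8231; MSW = 571.318/25 = 22.8527
F = MSB/MSW = 68.5180
df = (2, 25)
p-value (upper-tail) = 0.00000
At α=0.1: p < α → reject H₀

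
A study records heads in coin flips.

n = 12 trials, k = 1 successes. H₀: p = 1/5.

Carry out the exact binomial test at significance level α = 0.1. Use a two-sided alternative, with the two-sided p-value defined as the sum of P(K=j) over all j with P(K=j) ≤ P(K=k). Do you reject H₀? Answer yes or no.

reject H₀: no

Exact binomial: n=12, k=1, p₀=1/5=0.2000
P(X=j) = C(n,j)·p₀^j·(1−p₀)^(n−j); p = Σ P(X=j) over j with P(X=j) ≤ P(X=1)
p-value (two-sided) = 0.48031
At α=0.1: p ≥ α → fail to reject H₀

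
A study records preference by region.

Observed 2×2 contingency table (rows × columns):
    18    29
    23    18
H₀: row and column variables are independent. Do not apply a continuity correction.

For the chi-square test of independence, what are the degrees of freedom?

degrees of freedom = 1

df = (r−1)(c−1) = (2−1)·(2−1) = 1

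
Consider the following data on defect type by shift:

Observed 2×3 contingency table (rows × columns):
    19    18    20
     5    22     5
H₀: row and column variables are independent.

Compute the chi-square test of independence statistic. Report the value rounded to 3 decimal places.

Row totals [57, 32], col totals [24, 40, 25], n=89
χ² = (19−15.37)²/15.37 + (18−25.62)²/25.62 + (20−16.01)²/16.01 + (5−8.63)²/8.63 + (22−14.38)²/14.38 + (5−8.99)²/8.99 = 11.4474
df = 2

test statistic = 11.447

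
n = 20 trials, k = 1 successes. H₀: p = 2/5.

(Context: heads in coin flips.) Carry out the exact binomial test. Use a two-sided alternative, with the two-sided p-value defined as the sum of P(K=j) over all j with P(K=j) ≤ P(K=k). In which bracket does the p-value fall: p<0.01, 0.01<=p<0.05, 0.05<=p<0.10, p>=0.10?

Exact binomial: n=20, k=1, p₀=2/5=0.4000
P(X=j) = C(n,j)·p₀^j·(1−p₀)^(n−j); p = Σ P(X=j) over j with P(X=j) ≤ P(X=1)
p-value (two-sided) = 0.00084
→ bracket: p<0.01

p-value bracket: p<0.01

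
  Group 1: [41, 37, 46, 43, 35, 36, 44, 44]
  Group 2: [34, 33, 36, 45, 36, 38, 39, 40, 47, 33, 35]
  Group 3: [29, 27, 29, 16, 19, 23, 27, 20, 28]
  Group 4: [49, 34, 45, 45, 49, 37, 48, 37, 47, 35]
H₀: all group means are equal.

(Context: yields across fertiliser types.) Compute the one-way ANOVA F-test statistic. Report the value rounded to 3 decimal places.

Group means [40.75, 37.82, 24.22, 42.60], grand mean 36.474
SSB = Σnᵢ(x̄ᵢ−x̄)² = 1892.382; SSW = ΣΣ(x−x̄ᵢ)² = 867.092
MSB = 1892.382/3 = 630.7939; MSW = 867.092/34 = 25.5027
F = MSB/MSW = 24.7344
df = (3, 34)

test statistic = 24.734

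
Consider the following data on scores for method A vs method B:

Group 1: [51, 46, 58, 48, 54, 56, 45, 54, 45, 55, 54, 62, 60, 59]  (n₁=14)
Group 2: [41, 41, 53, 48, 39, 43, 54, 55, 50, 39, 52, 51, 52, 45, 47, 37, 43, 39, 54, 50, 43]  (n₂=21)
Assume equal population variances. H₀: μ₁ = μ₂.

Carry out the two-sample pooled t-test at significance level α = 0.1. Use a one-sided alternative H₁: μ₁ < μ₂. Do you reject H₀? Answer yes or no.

x̄₁=53.357, s₁=5.624, n₁=14
x̄₂=46.476, s₂=5.887, n₂=21
s_p² = [13·5.624² + 20·5.887²]/33 = 33.4683
SE = √(s_p²·(1/14+1/21)) = 1.9961
t = (53.357−46.476)/1.9961 = 3.4472
df = 33
p-value (one-sided, H₁ less) = 0.99922
At α=0.1: p ≥ α → fail to reject H₀

reject H₀: no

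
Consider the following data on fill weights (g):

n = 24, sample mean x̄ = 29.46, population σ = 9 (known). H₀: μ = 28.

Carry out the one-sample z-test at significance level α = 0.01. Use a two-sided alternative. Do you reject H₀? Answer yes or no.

SE = σ/√n = 9/√24 = 1.8371
z = (x̄−μ₀)/SE = (29.46−28)/1.8371 = 0.7947
p-value (two-sided) = 0.42677
At α=0.01: p ≥ α → fail to reject H₀

reject H₀: no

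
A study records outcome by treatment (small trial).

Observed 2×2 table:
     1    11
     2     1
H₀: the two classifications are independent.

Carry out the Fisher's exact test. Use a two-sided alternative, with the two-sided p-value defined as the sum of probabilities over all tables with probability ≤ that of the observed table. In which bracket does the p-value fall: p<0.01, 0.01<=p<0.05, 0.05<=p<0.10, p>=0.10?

Margins: r₁=12, r₂=3, c₁=3, c₂=12, n=15
p_obs = C(12,1)·C(3,2)/C(15,3); sum pmf over tables with pmf ≤ p_obs
p-value (two-sided) = 0.08132
→ bracket: 0.05<=p<0.10

p-value bracket: 0.05<=p<0.10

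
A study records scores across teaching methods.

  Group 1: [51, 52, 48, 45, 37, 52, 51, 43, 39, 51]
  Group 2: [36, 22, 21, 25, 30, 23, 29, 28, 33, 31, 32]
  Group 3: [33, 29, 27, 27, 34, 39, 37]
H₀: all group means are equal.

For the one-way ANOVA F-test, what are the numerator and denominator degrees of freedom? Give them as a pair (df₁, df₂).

degrees of freedom = [2, 25]

k = 3 groups, N = 28 total
df = (k−1, N−k) = (3−1, 28−3) = (2, 25)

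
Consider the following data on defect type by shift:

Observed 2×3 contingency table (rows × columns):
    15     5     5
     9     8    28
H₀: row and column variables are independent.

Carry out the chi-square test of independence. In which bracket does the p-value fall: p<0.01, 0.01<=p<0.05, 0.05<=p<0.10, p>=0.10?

Row totals [25, 45], col totals [24, 13, 33], n=70
χ² = (15−8.57)²/8.57 + (5−4.64)²/4.64 + (5−11.79)²/11.79 + (9−15.43)²/15.43 + (8−8.36)²/8.36 + (28−21.21)²/21.21 = 13.6202
df = 2
p-value (upper-tail) = 0.00110
→ bracket: p<0.01

p-value bracket: p<0.01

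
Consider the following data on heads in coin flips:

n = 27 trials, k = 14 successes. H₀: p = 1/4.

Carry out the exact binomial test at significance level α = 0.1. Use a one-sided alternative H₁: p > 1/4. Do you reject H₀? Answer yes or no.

reject H₀: yes

Exact binomial: n=27, k=14, p₀=1/4=0.2500
P(X≥14) from Σ C(n,i)·p₀^i·(1−p₀)^(n−i)
p-value (one-sided, H₁ greater) = 0.00245
At α=0.1: p < α → reject H₀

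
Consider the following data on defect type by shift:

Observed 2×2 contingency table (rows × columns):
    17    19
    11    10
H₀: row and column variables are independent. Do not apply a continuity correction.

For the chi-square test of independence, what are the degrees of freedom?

df = (r−1)(c−1) = (2−1)·(2−1) = 1

degrees of freedom = 1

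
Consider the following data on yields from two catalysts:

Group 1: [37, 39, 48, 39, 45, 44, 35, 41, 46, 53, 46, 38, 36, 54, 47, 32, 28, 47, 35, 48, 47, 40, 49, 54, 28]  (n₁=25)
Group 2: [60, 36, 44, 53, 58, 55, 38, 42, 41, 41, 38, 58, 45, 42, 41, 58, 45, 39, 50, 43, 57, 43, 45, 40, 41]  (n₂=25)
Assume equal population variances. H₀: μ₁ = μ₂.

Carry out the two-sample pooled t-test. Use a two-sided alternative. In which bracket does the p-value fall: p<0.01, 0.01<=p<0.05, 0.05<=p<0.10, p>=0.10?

p-value bracket: 0.05<=p<0.10

x̄₁=42.240, s₁=7.468, n₁=25
x̄₂=46.120, s₂=7.541, n₂=25
s_p² = [24·7.468² + 24·7.541²]/48 = 56.3167
SE = √(s_p²·(1/25+1/25)) = 2.1226
t = (42.240−46.120)/2.1226 = -1.8280
df = 48
p-value (two-sided) = 0.07377
→ bracket: 0.05<=p<0.10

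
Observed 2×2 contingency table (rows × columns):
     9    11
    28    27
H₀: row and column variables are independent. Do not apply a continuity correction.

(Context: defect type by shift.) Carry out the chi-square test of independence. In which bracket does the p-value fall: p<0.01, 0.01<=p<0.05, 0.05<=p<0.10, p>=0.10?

p-value bracket: p>=0.10

Row totals [20, 55], col totals [37, 38], n=75
χ² = (9−9.87)²/9.87 + (11−10.13)²/10.13 + (28−27.13)²/27.13 + (27−27.87)²/27.87 = 0.2049
df = 1
p-value (upper-tail) = 0.65081
→ bracket: p>=0.10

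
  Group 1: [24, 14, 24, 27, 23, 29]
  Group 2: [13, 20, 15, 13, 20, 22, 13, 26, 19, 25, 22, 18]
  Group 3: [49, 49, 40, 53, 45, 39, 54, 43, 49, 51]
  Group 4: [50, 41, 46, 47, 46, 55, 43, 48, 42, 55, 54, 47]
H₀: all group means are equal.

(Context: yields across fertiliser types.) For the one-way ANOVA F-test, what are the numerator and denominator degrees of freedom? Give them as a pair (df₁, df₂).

k = 4 groups, N = 40 total
df = (k−1, N−k) = (4−1, 40−4) = (3, 36)

degrees of freedom = [3, 36]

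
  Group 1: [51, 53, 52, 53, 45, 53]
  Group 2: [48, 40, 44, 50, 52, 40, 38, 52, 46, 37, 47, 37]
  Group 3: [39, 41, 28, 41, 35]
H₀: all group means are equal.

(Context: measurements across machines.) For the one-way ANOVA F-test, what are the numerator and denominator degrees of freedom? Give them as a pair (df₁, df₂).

degrees of freedom = [2, 20]

k = 3 groups, N = 23 total
df = (k−1, N−k) = (3−1, 23−3) = (2, 20)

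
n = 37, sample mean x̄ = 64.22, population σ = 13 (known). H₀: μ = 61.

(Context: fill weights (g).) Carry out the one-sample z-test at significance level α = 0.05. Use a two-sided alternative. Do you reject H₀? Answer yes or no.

reject H₀: no

SE = σ/√n = 13/√37 = 2.1372
z = (x̄−μ₀)/SE = (64.22−61)/2.1372 = 1.5067
p-value (two-sided) = 0.13190
At α=0.05: p ≥ α → fail to reject H₀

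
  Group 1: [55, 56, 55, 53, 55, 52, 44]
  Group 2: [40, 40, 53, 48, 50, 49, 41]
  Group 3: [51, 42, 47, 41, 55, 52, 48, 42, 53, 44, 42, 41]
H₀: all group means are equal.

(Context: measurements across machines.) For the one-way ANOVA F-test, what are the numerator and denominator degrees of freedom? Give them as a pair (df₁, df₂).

degrees of freedom = [2, 23]

k = 3 groups, N = 26 total
df = (k−1, N−k) = (3−1, 26−3) = (2, 23)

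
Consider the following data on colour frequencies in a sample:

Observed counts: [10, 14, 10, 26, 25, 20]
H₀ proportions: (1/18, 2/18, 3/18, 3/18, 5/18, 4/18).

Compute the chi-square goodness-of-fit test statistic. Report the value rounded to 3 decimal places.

n = 105; E_i = n·p_i = [5.83, 11.67, 17.50, 17.50, 29.17, 23.33]
χ² = (10−5.83)²/5.83 + (14−11.67)²/11.67 + (10−17.50)²/17.50 + (26−17.50)²/17.50 + (25−29.17)²/29.17 + (20−23.33)²/23.33 = 11.8571
df = 5

test statistic = 11.857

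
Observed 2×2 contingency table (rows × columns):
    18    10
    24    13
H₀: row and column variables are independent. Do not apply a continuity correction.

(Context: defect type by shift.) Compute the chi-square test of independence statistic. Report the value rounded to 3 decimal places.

test statistic = 0.002

Row totals [28, 37], col totals [42, 23], n=65
χ² = (18−18.09)²/18.09 + (10−9.91)²/9.91 + (24−23.91)²/23.91 + (13−13.09)²/13.09 = 0.0023
df = 1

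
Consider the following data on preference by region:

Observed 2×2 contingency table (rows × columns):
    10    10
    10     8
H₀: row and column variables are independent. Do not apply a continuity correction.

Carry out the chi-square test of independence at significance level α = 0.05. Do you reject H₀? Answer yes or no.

Row totals [20, 18], col totals [20, 18], n=38
χ² = (10−10.53)²/10.53 + (10−9.47)²/9.47 + (10−9.47)²/9.47 + (8−8.53)²/8.53 = 0.1173
df = 1
p-value (upper-tail) = 0.73200
At α=0.05: p ≥ α → fail to reject H₀

reject H₀: no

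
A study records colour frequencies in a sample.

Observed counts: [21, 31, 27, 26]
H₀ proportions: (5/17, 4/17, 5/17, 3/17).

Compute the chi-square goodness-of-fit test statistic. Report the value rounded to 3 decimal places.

test statistic = 8.266

n = 105; E_i = n·p_i = [30.88, 24.71, 30.88, 18.53]
χ² = (21−30.88)²/30.88 + (31−24.71)²/24.71 + (27−30.88)²/30.88 + (26−18.53)²/18.53 = 8.2659
df = 3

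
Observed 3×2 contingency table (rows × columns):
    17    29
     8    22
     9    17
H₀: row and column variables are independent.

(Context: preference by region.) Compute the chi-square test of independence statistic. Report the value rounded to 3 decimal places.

test statistic = 0.891

Row totals [46, 30, 26], col totals [34, 68], n=102
χ² = (17−15.33)²/15.33 + (29−30.67)²/30.67 + (8−10.00)²/10.00 + (22−20.00)²/20.00 + (9−8.67)²/8.67 + (17−17.33)²/17.33 = 0.8910
df = 2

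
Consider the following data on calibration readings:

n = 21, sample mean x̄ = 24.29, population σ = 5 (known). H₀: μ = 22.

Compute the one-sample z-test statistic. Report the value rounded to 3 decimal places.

test statistic = 2.099

SE = σ/√n = 5/√21 = 1.0911
z = (x̄−μ₀)/SE = (24.29−22)/1.0911 = 2.0988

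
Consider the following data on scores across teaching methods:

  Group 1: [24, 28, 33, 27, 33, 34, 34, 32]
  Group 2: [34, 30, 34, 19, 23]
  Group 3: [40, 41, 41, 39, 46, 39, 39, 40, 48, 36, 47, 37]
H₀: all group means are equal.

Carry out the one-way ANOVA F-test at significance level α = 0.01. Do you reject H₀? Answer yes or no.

reject H₀: yes

Group means [30.62, 28.00, 41.08], grand mean 35.120
SSB = Σnᵢ(x̄ᵢ−x̄)² = 841.848; SSW = ΣΣ(x−x̄ᵢ)² = 446.792
MSB = 841.848/2 = 420.9242; MSW = 446.792/22 = 20.3087
F = MSB/MSW = 20.7263
df = (2, 22)
p-value (upper-tail) = 0.00001
At α=0.01: p < α → reject H₀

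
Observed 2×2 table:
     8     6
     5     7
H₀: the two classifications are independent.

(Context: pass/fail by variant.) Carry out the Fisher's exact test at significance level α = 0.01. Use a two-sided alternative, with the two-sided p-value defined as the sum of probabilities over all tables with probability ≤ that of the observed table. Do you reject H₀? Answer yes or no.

Margins: r₁=14, r₂=12, c₁=13, c₂=13, n=26
p_obs = C(14,8)·C(12,5)/C(26,13); sum pmf over tables with pmf ≤ p_obs
p-value (two-sided) = 0.69510
At α=0.01: p ≥ α → fail to reject H₀

reject H₀: no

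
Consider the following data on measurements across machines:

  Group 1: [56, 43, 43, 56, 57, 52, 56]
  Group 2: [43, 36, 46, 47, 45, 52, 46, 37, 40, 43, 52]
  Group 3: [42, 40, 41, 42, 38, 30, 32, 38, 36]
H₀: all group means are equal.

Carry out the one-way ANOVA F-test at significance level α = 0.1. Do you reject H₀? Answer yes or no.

Group means [51.86, 44.27, 37.67], grand mean 44.037
SSB = Σnᵢ(x̄ᵢ−x̄)² = 793.924; SSW = ΣΣ(x−x̄ᵢ)² = 659.039
MSB = 793.924/2 = 396.9620; MSW = 659.039/24 = 27.4600
F = MSB/MSW = 14.4560
df = (2, 24)
p-value (upper-tail) = 0.00008
At α=0.1: p < α → reject H₀

reject H₀: yes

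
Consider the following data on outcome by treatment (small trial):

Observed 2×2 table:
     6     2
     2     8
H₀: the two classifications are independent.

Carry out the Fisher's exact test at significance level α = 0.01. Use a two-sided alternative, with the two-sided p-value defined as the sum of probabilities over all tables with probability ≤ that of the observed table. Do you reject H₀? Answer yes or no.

Margins: r₁=8, r₂=10, c₁=8, c₂=10, n=18
p_obs = C(8,6)·C(10,2)/C(18,8); sum pmf over tables with pmf ≤ p_obs
p-value (two-sided) = 0.05361
At α=0.01: p ≥ α → fail to reject H₀

reject H₀: no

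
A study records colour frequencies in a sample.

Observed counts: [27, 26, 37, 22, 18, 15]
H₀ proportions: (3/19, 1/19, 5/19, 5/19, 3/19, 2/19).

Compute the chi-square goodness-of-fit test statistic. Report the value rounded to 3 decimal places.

n = 145; E_i = n·p_i = [22.89, 7.63, 38.16, 38.16, 22.89, 15.26]
χ² = (27−22.89)²/22.89 + (26−7.63)²/7.63 + (37−38.16)²/38.16 + (22−38.16)²/38.16 + (18−22.89)²/22.89 + (15−15.26)²/15.26 = 52.8752
df = 5

test statistic = 52.875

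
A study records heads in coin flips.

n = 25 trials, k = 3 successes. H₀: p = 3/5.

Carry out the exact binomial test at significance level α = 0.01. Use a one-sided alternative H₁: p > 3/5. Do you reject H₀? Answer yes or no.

Exact binomial: n=25, k=3, p₀=3/5=0.6000
P(X≥3) from Σ C(n,i)·p₀^i·(1−p₀)^(n−i)
p-value (one-sided, H₁ greater) = 1.00000
At α=0.01: p ≥ α → fail to reject H₀

reject H₀: no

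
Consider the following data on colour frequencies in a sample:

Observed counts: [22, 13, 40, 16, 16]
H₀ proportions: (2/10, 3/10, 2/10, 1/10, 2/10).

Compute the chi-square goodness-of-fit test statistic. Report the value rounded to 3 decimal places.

test statistic = 31.536

n = 107; E_i = n·p_i = [21.40, 32.10, 21.40, 10.70, 21.40]
χ² = (22−21.40)²/21.40 + (13−32.10)²/32.10 + (40−21.40)²/21.40 + (16−10.70)²/10.70 + (16−21.40)²/21.40 = 31.5358
df = 4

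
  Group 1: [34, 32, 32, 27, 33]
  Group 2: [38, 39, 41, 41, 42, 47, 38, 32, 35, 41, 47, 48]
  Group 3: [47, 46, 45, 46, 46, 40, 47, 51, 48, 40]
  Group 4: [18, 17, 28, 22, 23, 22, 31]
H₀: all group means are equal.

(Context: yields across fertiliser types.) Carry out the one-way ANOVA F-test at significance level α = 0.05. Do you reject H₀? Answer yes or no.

reject H₀: yes

Group means [31.60, 40.75, 45.60, 23.00], grand mean 37.176
SSB = Σnᵢ(x̄ᵢ−x̄)² = 2425.091; SSW = ΣΣ(x−x̄ᵢ)² = 543.850
MSB = 2425.091/3 = 808.3637; MSW = 543.850/30 = 18.1283
F = MSB/MSW = 44.5912
df = (3, 30)
p-value (upper-tail) = 0.00000
At α=0.05: p < α → reject H₀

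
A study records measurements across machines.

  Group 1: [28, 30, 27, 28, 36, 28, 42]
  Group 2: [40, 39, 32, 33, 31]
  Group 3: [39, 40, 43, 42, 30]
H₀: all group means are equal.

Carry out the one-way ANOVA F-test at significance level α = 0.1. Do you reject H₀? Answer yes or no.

Group means [31.29, 35.00, 38.80], grand mean 34.588
SSB = Σnᵢ(x̄ᵢ−x̄)² = 165.889; SSW = ΣΣ(x−x̄ᵢ)² = 366.229
MSB = 165.889/2 = 82.9445; MSW = 366.229/14 = 26.1592
F = MSB/MSW = 3.1708
df = (2, 14)
p-value (upper-tail) = 0.07315
At α=0.1: p < α → reject H₀

reject H₀: yes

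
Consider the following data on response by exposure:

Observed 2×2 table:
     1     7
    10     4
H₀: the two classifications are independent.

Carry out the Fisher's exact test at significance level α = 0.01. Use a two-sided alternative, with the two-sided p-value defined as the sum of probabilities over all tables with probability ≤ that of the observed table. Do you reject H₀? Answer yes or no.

Margins: r₁=8, r₂=14, c₁=11, c₂=11, n=22
p_obs = C(8,1)·C(14,10)/C(22,11); sum pmf over tables with pmf ≤ p_obs
p-value (two-sided) = 0.02374
At α=0.01: p ≥ α → fail to reject H₀

reject H₀: no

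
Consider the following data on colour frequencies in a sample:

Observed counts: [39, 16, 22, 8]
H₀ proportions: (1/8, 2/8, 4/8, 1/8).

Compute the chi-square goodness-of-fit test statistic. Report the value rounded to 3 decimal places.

test statistic = 87.612

n = 85; E_i = n·p_i = [10.62, 21.25, 42.50, 10.62]
χ² = (39−10.62)²/10.62 + (16−21.25)²/21.25 + (22−42.50)²/42.50 + (8−10.62)²/10.62 = 87.6118
df = 3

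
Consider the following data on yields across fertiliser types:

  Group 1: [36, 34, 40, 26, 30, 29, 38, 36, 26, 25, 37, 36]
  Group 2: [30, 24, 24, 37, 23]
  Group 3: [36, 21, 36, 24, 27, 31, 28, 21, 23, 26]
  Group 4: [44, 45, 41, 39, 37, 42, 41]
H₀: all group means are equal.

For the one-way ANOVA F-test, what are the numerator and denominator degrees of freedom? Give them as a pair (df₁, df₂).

degrees of freedom = [3, 30]

k = 4 groups, N = 34 total
df = (k−1, N−k) = (4−1, 34−4) = (3, 30)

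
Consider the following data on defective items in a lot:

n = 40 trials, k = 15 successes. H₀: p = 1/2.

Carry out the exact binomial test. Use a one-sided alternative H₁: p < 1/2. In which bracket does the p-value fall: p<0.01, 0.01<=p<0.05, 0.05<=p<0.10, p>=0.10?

p-value bracket: 0.05<=p<0.10

Exact binomial: n=40, k=15, p₀=1/2=0.5000
P(X≤15) from Σ C(n,i)·p₀^i·(1−p₀)^(n−i)
p-value (one-sided, H₁ less) = 0.07693
→ bracket: 0.05<=p<0.10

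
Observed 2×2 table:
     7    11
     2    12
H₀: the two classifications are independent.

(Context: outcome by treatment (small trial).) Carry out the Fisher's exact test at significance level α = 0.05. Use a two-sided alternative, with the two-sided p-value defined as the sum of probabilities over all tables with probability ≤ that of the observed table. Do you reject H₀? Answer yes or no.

Margins: r₁=18, r₂=14, c₁=9, c₂=23, n=32
p_obs = C(18,7)·C(14,2)/C(32,9); sum pmf over tables with pmf ≤ p_obs
p-value (two-sided) = 0.23491
At α=0.05: p ≥ α → fail to reject H₀

reject H₀: no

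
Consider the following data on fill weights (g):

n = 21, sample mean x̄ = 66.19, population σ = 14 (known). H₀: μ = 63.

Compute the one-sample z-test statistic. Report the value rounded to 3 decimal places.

SE = σ/√n = 14/√21 = 3.0551
z = (x̄−μ₀)/SE = (66.19−63)/3.0551 = 1.0442

test statistic = 1.044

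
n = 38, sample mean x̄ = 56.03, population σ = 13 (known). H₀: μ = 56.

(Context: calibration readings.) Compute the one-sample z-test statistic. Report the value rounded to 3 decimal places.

SE = σ/√n = 13/√38 = 2.1089
z = (x̄−μ₀)/SE = (56.03−56)/2.1089 = 0.0142

test statistic = 0.014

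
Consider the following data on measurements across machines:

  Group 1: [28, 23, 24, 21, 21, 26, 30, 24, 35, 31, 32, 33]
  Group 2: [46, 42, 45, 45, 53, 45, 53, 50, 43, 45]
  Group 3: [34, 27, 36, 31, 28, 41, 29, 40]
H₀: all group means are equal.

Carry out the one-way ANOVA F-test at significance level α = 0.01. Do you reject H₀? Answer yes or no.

reject H₀: yes

Group means [27.33, 46.70, 33.25], grand mean 35.367
SSB = Σnᵢ(x̄ᵢ−x̄)² = 2094.700; SSW = ΣΣ(x−x̄ᵢ)² = 598.267
MSB = 2094.700/2 = 1047.3500; MSW = 598.267/27 = 22.1580
F = MSB/MSW = 47.2673
df = (2, 27)
p-value (upper-tail) = 0.00000
At α=0.01: p < α → reject H₀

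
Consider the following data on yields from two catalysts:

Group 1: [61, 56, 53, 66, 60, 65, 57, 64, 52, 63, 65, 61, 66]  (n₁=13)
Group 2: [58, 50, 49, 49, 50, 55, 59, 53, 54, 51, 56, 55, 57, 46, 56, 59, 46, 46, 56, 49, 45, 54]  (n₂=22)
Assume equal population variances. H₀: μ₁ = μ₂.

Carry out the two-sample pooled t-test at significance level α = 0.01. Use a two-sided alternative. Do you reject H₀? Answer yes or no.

reject H₀: yes

x̄₁=60.692, s₁=4.837, n₁=13
x̄₂=52.409, s₂=4.490, n₂=22
s_p² = [12·4.837² + 21·4.490²]/33 = 21.3360
SE = √(s_p²·(1/13+1/22)) = 1.6159
t = (60.692−52.409)/1.6159 = 5.1262
df = 33
p-value (two-sided) = 0.00001
At α=0.01: p < α → reject H₀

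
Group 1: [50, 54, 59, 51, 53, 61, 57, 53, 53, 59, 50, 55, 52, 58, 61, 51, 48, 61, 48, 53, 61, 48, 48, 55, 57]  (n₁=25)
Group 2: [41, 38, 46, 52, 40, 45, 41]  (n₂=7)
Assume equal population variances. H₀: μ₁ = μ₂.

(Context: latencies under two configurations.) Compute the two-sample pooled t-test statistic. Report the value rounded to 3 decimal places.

test statistic = 5.644

x̄₁=54.240, s₁=4.484, n₁=25
x̄₂=43.286, s₂=4.751, n₂=7
s_p² = [24·4.484² + 6·4.751²]/30 = 20.5996
SE = √(s_p²·(1/25+1/7)) = 1.9408
t = (54.240−43.286)/1.9408 = 5.6441
df = 30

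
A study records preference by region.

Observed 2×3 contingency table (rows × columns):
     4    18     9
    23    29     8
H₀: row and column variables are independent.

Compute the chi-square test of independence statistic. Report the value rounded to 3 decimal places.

Row totals [31, 60], col totals [27, 47, 17], n=91
χ² = (4−9.20)²/9.20 + (18−16.01)²/16.01 + (9−5.79)²/5.79 + (23−17.80)²/17.80 + (29−30.99)²/30.99 + (8−11.21)²/11.21 = 7.5263
df = 2

test statistic = 7.526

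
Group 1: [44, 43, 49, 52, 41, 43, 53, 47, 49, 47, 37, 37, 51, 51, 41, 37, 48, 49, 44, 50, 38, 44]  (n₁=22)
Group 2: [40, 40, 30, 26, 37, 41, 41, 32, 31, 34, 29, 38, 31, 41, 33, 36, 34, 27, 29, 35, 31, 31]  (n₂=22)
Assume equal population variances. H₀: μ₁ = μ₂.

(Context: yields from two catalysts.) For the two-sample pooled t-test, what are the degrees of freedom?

degrees of freedom = 42

df = n₁ + n₂ − 2 = 22 + 22 − 2 = 42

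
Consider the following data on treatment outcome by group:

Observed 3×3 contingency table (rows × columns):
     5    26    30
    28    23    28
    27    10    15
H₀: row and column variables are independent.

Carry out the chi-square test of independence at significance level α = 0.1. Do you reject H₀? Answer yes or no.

reject H₀: yes

Row totals [61, 79, 52], col totals [60, 59, 73], n=192
χ² = (5−19.06)²/19.06 + (26−18.74)²/18.74 + (30−23.19)²/23.19 + (28−24.69)²/24.69 + (23−24.28)²/24.28 + (28−30.04)²/30.04 + (27−16.25)²/16.25 + (10−15.98)²/15.98 + (15−19.77)²/19.77 = 26.3298
df = 4
p-value (upper-tail) = 0.00003
At α=0.1: p < α → reject H₀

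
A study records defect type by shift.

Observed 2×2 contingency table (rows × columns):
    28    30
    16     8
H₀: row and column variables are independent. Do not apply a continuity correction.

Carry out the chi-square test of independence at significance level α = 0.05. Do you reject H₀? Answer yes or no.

Row totals [58, 24], col totals [44, 38], n=82
χ² = (28−31.12)²/31.12 + (30−26.88)²/26.88 + (16−12.88)²/12.88 + (8−11.12)²/11.12 = 2.3090
df = 1
p-value (upper-tail) = 0.12863
At α=0.05: p ≥ α → fail to reject H₀

reject H₀: no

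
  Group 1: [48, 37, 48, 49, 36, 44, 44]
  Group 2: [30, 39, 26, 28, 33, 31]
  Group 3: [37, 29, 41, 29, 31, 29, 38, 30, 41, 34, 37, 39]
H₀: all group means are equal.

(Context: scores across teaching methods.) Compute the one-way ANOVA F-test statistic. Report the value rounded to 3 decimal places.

Group means [43.71, 31.17, 34.58], grand mean 36.320
SSB = Σnᵢ(x̄ᵢ−x̄)² = 578.261; SSW = ΣΣ(x−x̄ᵢ)² = 525.179
MSB = 578.261/2 = 289.1307; MSW = 525.179/22 = 23.8718
F = MSB/MSW = 12.1118
df = (2, 22)

test statistic = 12.112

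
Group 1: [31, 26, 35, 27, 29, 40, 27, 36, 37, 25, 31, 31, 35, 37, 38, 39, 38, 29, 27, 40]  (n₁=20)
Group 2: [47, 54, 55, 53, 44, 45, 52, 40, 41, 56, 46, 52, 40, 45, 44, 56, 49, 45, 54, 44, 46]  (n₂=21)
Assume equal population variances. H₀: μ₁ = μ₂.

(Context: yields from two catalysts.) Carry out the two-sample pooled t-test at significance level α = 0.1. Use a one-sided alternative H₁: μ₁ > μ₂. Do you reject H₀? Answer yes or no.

reject H₀: no

x̄₁=32.900, s₁=5.119, n₁=20
x̄₂=48.000, s₂=5.329, n₂=21
s_p² = [19·5.119² + 20·5.329²]/39 = 27.3282
SE = √(s_p²·(1/20+1/21)) = 1.6333
t = (32.900−48.000)/1.6333 = -9.2449
df = 39
p-value (one-sided, H₁ greater) = 1.00000
At α=0.1: p ≥ α → fail to reject H₀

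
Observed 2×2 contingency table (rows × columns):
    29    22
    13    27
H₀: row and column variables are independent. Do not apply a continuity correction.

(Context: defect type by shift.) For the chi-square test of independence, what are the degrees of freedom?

degrees of freedom = 1

df = (r−1)(c−1) = (2−1)·(2−1) = 1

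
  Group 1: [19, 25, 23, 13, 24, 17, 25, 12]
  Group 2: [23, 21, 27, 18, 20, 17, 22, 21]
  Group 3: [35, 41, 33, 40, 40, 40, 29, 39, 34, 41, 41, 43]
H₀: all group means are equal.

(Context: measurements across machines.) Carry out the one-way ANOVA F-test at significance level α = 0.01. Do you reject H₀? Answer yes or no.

Group means [19.75, 21.12, 38.00], grand mean 27.964
SSB = Σnᵢ(x̄ᵢ−x̄)² = 2122.589; SSW = ΣΣ(x−x̄ᵢ)² = 460.375
MSB = 2122.589/2 = 1061.2946; MSW = 460.375/25 = 18.4150
F = MSB/MSW = 57.6321
df = (2, 25)
p-value (upper-tail) = 0.00000
At α=0.01: p < α → reject H₀

reject H₀: yes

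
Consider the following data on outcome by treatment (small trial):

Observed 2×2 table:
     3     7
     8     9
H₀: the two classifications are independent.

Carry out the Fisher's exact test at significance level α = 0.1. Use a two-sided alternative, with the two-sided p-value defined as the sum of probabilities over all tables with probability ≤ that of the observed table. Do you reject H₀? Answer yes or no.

reject H₀: no

Margins: r₁=10, r₂=17, c₁=11, c₂=16, n=27
p_obs = C(10,3)·C(17,8)/C(27,11); sum pmf over tables with pmf ≤ p_obs
p-value (two-sided) = 0.44755
At α=0.1: p ≥ α → fail to reject H₀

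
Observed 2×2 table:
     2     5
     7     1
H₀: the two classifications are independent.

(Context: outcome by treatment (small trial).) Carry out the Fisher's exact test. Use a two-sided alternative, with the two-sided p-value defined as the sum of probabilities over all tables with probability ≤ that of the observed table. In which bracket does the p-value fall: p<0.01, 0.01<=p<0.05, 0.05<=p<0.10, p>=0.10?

p-value bracket: 0.01<=p<0.05

Margins: r₁=7, r₂=8, c₁=9, c₂=6, n=15
p_obs = C(7,2)·C(8,7)/C(15,9); sum pmf over tables with pmf ≤ p_obs
p-value (two-sided) = 0.04056
→ bracket: 0.01<=p<0.05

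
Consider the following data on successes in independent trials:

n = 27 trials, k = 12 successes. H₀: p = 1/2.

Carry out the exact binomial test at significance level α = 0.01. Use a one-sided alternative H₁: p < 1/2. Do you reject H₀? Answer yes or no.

Exact binomial: n=27, k=12, p₀=1/2=0.5000
P(X≤12) from Σ C(n,i)·p₀^i·(1−p₀)^(n−i)
p-value (one-sided, H₁ less) = 0.35055
At α=0.01: p ≥ α → fail to reject H₀

reject H₀: no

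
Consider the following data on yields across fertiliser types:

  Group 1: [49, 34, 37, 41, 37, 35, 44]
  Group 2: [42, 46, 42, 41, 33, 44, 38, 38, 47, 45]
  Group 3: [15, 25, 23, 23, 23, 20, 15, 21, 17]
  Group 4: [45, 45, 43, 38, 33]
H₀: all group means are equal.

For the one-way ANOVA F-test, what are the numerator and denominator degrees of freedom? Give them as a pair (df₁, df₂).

k = 4 groups, N = 31 total
df = (k−1, N−k) = (4−1, 31−4) = (3, 27)

degrees of freedom = [3, 27]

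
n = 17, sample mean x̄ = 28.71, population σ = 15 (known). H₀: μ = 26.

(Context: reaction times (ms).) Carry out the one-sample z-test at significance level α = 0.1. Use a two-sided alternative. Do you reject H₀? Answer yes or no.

SE = σ/√n = 15/√17 = 3.6380
z = (x̄−μ₀)/SE = (28.71−26)/3.6380 = 0.7449
p-value (two-sided) = 0.45633
At α=0.1: p ≥ α → fail to reject H₀

reject H₀: no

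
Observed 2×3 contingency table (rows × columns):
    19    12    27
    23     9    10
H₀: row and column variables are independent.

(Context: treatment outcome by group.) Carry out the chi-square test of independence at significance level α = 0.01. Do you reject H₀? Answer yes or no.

Row totals [58, 42], col totals [42, 21, 37], n=100
χ² = (19−24.36)²/24.36 + (12−12.18)²/12.18 + (27−21.46)²/21.46 + (23−17.64)²/17.64 + (9−8.82)²/8.82 + (10−15.54)²/15.54 = 6.2196
df = 2
p-value (upper-tail) = 0.04461
At α=0.01: p ≥ α → fail to reject H₀

reject H₀: no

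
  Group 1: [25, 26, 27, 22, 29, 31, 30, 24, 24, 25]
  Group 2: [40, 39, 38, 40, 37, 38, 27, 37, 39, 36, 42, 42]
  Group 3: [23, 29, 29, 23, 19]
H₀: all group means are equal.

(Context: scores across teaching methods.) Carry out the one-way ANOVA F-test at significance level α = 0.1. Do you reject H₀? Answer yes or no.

reject H₀: yes

Group means [26.30, 37.92, 24.60], grand mean 31.148
SSB = Σnᵢ(x̄ᵢ−x̄)² = 999.191; SSW = ΣΣ(x−x̄ᵢ)² = 320.217
MSB = 999.191/2 = 499.5954; MSW = 320.217/24 = 13.3424
F = MSB/MSW = 37.4443
df = (2, 24)
p-value (upper-tail) = 0.00000
At α=0.1: p < α → reject H₀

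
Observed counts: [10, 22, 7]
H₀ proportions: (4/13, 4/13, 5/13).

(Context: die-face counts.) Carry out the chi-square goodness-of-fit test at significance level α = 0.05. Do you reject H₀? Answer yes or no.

n = 39; E_i = n·p_i = [12.00, 12.00, 15.00]
χ² = (10−12.00)²/12.00 + (22−12.00)²/12.00 + (7−15.00)²/15.00 = 12.9333
df = 2
p-value (upper-tail) = 0.00155
At α=0.05: p < α → reject H₀

reject H₀: yes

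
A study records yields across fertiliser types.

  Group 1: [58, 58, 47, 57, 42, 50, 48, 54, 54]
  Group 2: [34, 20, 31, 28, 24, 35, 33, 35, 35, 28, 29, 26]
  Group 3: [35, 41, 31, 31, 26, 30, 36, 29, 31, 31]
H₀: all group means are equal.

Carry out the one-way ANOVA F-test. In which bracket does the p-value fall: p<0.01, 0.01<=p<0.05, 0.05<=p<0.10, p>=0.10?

Group means [52.00, 29.83, 32.10], grand mean 37.000
SSB = Σnᵢ(x̄ᵢ−x̄)² = 2881.433; SSW = ΣΣ(x−x̄ᵢ)² = 670.567
MSB = 2881.433/2 = 1440.7167; MSW = 670.567/28 = 23.9488
F = MSB/MSW = 60.1582
df = (2, 28)
p-value (upper-tail) = 0.00000
→ bracket: p<0.01

p-value bracket: p<0.01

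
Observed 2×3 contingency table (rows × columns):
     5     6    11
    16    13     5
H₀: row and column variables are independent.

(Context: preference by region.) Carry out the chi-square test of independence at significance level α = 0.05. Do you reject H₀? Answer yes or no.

reject H₀: yes

Row totals [22, 34], col totals [21, 19, 16], n=56
χ² = (5−8.25)²/8.25 + (6−7.46)²/7.46 + (11−6.29)²/6.29 + (16−12.75)²/12.75 + (13−11.54)²/11.54 + (5−9.71)²/9.71 = 8.4054
df = 2
p-value (upper-tail) = 0.01496
At α=0.05: p < α → reject H₀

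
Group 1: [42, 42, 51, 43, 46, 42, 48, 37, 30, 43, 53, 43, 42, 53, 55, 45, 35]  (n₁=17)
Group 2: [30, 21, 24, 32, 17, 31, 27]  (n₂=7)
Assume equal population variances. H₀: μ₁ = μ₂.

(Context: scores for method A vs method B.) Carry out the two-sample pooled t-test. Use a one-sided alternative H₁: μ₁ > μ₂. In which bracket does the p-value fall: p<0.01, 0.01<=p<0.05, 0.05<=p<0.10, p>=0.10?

x̄₁=44.118, s₁=6.604, n₁=17
x̄₂=26.000, s₂=5.598, n₂=7
s_p² = [16·6.604² + 6·5.598²]/22 = 40.2620
SE = √(s_p²·(1/17+1/7)) = 2.8496
t = (44.118−26.000)/2.8496 = 6.3580
df = 22
p-value (one-sided, H₁ greater) = 0.00000
→ bracket: p<0.01

p-value bracket: p<0.01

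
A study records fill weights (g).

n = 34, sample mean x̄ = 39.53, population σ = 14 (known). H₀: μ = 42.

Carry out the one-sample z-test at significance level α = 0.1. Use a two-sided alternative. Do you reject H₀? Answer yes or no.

reject H₀: no

SE = σ/√n = 14/√34 = 2.4010
z = (x̄−μ₀)/SE = (39.53−42)/2.4010 = -1.0287
p-value (two-sided) = 0.30360
At α=0.1: p ≥ α → fail to reject H₀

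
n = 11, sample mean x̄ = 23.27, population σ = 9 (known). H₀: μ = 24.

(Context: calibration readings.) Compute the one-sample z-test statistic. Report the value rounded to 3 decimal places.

SE = σ/√n = 9/√11 = 2.7136
z = (x̄−μ₀)/SE = (23.27−24)/2.7136 = -0.2690

test statistic = -0.269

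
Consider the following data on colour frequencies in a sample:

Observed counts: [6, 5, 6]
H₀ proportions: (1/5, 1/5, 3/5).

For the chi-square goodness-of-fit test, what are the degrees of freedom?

degrees of freedom = 2

df = k − 1 = 3 − 1 = 2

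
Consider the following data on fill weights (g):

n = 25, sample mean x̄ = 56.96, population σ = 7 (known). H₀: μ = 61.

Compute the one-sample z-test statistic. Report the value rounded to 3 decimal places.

test statistic = -2.886

SE = σ/√n = 7/√25 = 1.4000
z = (x̄−μ₀)/SE = (56.96−61)/1.4000 = -2.8857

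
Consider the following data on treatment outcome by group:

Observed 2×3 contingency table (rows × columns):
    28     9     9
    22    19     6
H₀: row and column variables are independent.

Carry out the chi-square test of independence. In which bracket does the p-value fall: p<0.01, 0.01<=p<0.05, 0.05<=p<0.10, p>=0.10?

p-value bracket: 0.05<=p<0.10

Row totals [46, 47], col totals [50, 28, 15], n=93
χ² = (28−24.73)²/24.73 + (9−13.85)²/13.85 + (9−7.42)²/7.42 + (22−25.27)²/25.27 + (19−14.15)²/14.15 + (6−7.58)²/7.58 = 4.8812
df = 2
p-value (upper-tail) = 0.08711
→ bracket: 0.05<=p<0.10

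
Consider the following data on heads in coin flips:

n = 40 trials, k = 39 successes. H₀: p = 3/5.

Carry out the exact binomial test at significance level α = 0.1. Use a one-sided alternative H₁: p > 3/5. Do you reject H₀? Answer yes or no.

reject H₀: yes

Exact binomial: n=40, k=39, p₀=3/5=0.6000
P(X≥39) from Σ C(n,i)·p₀^i·(1−p₀)^(n−i)
p-value (one-sided, H₁ greater) = 0.00000
At α=0.1: p < α → reject H₀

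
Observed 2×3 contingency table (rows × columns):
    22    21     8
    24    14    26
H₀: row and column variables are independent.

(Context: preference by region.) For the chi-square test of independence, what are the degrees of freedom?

degrees of freedom = 2

df = (r−1)(c−1) = (2−1)·(3−1) = 2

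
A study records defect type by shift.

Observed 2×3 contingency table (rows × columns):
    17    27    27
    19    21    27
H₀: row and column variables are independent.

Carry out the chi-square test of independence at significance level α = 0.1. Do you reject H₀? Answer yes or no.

reject H₀: no

Row totals [71, 67], col totals [36, 48, 54], n=138
χ² = (17−18.52)²/18.52 + (27−24.70)²/24.70 + (27−27.78)²/27.78 + (19−17.48)²/17.48 + (21−23.30)²/23.30 + (27−26.22)²/26.22 = 0.7458
df = 2
p-value (upper-tail) = 0.68874
At α=0.1: p ≥ α → fail to reject H₀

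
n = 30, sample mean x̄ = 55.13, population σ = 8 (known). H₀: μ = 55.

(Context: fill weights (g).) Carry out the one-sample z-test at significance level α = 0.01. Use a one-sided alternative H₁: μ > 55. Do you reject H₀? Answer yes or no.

SE = σ/√n = 8/√30 = 1.4606
z = (x̄−μ₀)/SE = (55.13−55)/1.4606 = 0.0890
p-value (one-sided, H₁ greater) = 0.46454
At α=0.01: p ≥ α → fail to reject H₀

reject H₀: no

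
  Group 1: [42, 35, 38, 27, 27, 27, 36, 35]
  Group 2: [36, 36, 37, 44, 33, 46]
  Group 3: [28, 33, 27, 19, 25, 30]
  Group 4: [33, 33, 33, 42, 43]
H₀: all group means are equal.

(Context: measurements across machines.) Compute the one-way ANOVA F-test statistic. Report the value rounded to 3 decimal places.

test statistic = 5.585

Group means [33.38, 38.67, 27.00, 36.80], grand mean 33.800
SSB = Σnᵢ(x̄ᵢ−x̄)² = 465.992; SSW = ΣΣ(x−x̄ᵢ)² = 584.008
MSB = 465.992/3 = 155.3306; MSW = 584.008/21 = 27.8099
F = MSB/MSW = 5.5854
df = (3, 21)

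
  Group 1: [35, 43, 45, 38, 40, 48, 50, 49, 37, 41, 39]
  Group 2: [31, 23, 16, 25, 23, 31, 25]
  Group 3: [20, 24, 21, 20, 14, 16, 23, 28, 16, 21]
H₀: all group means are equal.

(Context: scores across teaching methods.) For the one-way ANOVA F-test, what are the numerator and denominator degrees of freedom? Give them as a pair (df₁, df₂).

degrees of freedom = [2, 25]

k = 3 groups, N = 28 total
df = (k−1, N−k) = (3−1, 28−3) = (2, 25)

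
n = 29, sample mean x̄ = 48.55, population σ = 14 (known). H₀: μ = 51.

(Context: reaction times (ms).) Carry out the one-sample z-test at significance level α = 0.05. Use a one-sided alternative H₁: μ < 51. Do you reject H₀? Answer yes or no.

reject H₀: no

SE = σ/√n = 14/√29 = 2.5997
z = (x̄−μ₀)/SE = (48.55−51)/2.5997 = -0.9424
p-value (one-sided, H₁ less) = 0.17299
At α=0.05: p ≥ α → fail to reject H₀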